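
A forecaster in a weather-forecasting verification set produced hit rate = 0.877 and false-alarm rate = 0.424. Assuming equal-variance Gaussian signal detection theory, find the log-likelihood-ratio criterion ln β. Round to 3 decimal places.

z(H) = 1.1601
z(FA) = -0.1917
ln β = −½·[z(H)² − z(FA)²] = −0.5 × (1.3458 − 0.0367) = -0.65455

ln β = -0.655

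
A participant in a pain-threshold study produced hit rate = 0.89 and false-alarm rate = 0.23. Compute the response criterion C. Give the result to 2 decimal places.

z(H) = 1.227
z(FA) = -0.739
c = −½·[z(H) + z(FA)] = −0.5 × (1.227 + (-0.739)) = -0.244

C = -0.24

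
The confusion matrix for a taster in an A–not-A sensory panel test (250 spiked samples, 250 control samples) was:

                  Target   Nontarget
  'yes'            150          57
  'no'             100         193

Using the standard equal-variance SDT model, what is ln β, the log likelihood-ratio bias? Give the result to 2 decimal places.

H = 150/250 = 0.6000
FA = 57/250 = 0.2280
Φ⁻¹(0.6000) = 0.253, Φ⁻¹(0.2280) = -0.745
ln β = −½·[z(H)² − z(FA)²] = −0.5 × (0.064 − 0.555) = 0.2455

ln β = 0.25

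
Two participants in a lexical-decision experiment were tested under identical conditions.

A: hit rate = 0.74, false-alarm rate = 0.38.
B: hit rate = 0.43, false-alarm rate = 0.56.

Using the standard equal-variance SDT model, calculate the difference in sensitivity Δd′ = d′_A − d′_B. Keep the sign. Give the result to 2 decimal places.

Δd′ = 1.28

A: z(0.74) = 0.643, z(0.38) = -0.305, d' = 0.948
B: z(0.43) = -0.176, z(0.56) = 0.151, d' = -0.327
Δd' = d'_A − d'_B = 0.948 − (-0.327) = 1.275
A has the higher sensitivity.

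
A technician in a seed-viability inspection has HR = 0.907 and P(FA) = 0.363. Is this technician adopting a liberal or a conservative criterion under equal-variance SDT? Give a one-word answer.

liberal

z(H) = 1.323, z(FA) = -0.350
c = −½·(z(H) + z(FA)) = -0.4865
c < 0 → liberal criterion (biased toward responding “yes”).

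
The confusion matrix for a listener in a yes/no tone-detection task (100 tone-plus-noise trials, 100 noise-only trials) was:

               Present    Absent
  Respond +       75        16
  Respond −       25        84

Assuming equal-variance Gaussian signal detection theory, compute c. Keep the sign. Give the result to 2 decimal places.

c = 0.16

H = 75/100 = 0.7500
FA = 16/100 = 0.1600
z(H) = z(0.7500) = 0.674
z(FA) = z(0.1600) = -0.994
c = −½·[z(H) + z(FA)] = −0.5 × (0.674 + (-0.994)) = 0.160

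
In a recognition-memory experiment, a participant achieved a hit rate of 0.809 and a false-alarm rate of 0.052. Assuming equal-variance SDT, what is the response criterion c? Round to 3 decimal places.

Φ⁻¹(0.809) = 0.8742, Φ⁻¹(0.052) = -1.6258
c = −½·[z(H) + z(FA)] = −0.5 × (0.8742 + (-1.6258)) = 0.3758

c = 0.376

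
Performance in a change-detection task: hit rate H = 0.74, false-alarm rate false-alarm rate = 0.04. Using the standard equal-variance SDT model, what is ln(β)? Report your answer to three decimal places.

z(0.74) = 0.6433, z(0.04) = -1.7507
ln β = −½·[z(H)² − z(FA)²] = −0.5 × (0.4138 − 3.0650) = 1.3256

ln β = 1.326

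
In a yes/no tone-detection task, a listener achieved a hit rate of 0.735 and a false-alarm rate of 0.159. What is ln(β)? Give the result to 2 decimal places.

ln β = 0.30

z(H) = z(0.735) = 0.628
z(FA) = z(0.159) = -0.999
ln β = −½·[z(H)² − z(FA)²] = −0.5 × (0.394 − 0.998) = 0.302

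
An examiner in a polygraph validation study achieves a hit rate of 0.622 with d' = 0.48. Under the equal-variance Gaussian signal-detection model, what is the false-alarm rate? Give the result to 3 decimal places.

z(hit rate) = z(0.622) = 0.3107
z(FA) = z(H) − d' = 0.3107 − 0.48 = -0.1693
false-alarm rate = Φ(-0.1693) = 0.4328

false-alarm rate = 0.433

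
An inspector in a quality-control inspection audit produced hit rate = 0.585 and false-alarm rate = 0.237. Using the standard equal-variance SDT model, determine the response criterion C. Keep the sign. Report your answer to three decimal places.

z(H) = z(0.585) = 0.2147
z(FA) = z(0.237) = -0.7160
c = −½·[z(H) + z(FA)] = −0.5 × (0.2147 + (-0.7160)) = 0.25065
c > 0: the inspector has a conservative response bias.

C = 0.251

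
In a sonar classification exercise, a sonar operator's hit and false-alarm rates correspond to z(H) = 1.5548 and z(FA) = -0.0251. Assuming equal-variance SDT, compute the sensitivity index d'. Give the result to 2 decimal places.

d' = 1.58

d' = z(H) − z(FA) = 1.5548 − (-0.0251) = 1.5799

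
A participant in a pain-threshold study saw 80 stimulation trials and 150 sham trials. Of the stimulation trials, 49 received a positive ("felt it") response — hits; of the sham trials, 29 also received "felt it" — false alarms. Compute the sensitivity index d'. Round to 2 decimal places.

H = 49/80 = 0.6125
FA = 29/150 = 0.1933
z(H) = 0.286
z(FA) = -0.866
d' = z(H) − z(FA) = 0.286 − (-0.866) = 1.152

d' = 1.15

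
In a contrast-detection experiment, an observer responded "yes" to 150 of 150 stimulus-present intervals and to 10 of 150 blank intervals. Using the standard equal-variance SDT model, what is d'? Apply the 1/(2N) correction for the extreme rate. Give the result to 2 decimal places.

The hit rate is 150/150 = 1, so apply the 1/(2N) correction: H → 1 − 1/(2·150) = 0.99667.
z(H) = z(0.99667) = 2.713
z(FA) = z(0.06667) = -1.501
d' = 2.713 − (-1.501) = 4.214

d' = 4.21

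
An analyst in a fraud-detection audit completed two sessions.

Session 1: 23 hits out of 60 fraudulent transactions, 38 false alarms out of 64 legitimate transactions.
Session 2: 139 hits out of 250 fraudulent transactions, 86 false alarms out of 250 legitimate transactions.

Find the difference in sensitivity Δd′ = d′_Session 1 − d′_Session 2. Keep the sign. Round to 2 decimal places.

Session 1: z(0.3833) = -0.297, z(0.5938) = 0.237, d' = -0.534
Session 2: z(0.5560) = 0.141, z(0.3440) = -0.402, d' = 0.543
Δd' = d'_Session 1 − d'_Session 2 = -0.534 − 0.543 = -1.077
Session 2 has the higher sensitivity.

Δd′ = -1.08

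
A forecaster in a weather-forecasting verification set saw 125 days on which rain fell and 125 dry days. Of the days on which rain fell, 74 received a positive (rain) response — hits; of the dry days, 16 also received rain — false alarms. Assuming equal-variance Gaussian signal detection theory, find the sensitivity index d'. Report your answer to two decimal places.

d' = 1.37

H = 74/125 = 0.5920
FA = 16/125 = 0.1280
z(H) = 0.233
z(FA) = -1.136
d' = z(H) − z(FA) = 0.233 − (-1.136) = 1.369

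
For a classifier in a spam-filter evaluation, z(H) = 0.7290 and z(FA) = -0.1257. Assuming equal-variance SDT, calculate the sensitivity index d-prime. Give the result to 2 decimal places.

d-prime = 0.85

d' = z(H) − z(FA) = 0.7290 − (-0.1257) = 0.8547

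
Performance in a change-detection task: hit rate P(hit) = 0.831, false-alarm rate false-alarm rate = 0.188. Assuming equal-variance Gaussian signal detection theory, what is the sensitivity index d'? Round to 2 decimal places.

Φ⁻¹(0.831) = 0.9581, Φ⁻¹(0.188) = -0.8853
d' = z(H) − z(FA) = 0.9581 − (-0.8853) = 1.8434

d' = 1.84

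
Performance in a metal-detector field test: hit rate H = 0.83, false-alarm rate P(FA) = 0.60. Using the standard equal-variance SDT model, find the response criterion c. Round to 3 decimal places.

Φ⁻¹(H) = 0.9542
Φ⁻¹(FA) = 0.2533
c = −½·[z(H) + z(FA)] = −0.5 × (0.9542 + 0.2533) = -0.60375
c < 0: the operator has a liberal response bias.

c = -0.604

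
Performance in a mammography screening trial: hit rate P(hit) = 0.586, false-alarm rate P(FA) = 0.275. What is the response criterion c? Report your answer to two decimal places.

Φ⁻¹(0.586) = 0.2173, Φ⁻¹(0.275) = -0.5978
c = −½·[z(H) + z(FA)] = −0.5 × (0.2173 + (-0.5978)) = 0.19025

c = 0.19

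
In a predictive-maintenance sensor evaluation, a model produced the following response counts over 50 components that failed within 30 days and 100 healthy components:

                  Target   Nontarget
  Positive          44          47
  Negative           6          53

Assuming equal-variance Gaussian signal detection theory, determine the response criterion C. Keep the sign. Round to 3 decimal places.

C = -0.550

H = 44/50 = 0.8800
FA = 47/100 = 0.4700
z(H) = 1.1750
z(FA) = -0.0753
c = −½·[z(H) + z(FA)] = −0.5 × (1.1750 + (-0.0753)) = -0.54985
c < 0: the model has a liberal response bias.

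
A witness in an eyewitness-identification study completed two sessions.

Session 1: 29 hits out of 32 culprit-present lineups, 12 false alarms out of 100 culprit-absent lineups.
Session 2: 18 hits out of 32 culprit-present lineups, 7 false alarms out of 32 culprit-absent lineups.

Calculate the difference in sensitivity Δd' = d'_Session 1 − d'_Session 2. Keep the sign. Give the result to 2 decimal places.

Session 1: z(0.9062) = 1.318, z(0.1200) = -1.175, d' = 2.493
Session 2: z(0.5625) = 0.157, z(0.2188) = -0.776, d' = 0.933
Δd' = d'_Session 1 − d'_Session 2 = 2.493 − 0.933 = 1.560
Session 1 has the higher sensitivity.

Δd' = 1.56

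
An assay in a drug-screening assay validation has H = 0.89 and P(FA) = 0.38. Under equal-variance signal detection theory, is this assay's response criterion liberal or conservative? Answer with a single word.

liberal

z(H) = 1.227, z(FA) = -0.305
c = −½·(z(H) + z(FA)) = -0.461
c < 0 → liberal criterion (biased toward responding “yes”).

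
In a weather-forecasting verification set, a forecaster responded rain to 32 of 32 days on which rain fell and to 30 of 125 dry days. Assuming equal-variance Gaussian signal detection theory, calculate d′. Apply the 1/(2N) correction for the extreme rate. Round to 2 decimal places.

The hit rate is 32/32 = 1, so apply the 1/(2N) correction: H → 1 − 1/(2·32) = 0.98438.
z(H) = z(0.98438) = 2.154
z(FA) = z(0.24000) = -0.706
d' = 2.154 − (-0.706) = 2.860

d′ = 2.86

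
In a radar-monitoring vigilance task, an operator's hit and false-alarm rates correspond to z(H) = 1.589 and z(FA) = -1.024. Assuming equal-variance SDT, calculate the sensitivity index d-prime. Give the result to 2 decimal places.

d-prime = 2.61

d' = z(H) − z(FA) = 1.589 − (-1.024) = 2.613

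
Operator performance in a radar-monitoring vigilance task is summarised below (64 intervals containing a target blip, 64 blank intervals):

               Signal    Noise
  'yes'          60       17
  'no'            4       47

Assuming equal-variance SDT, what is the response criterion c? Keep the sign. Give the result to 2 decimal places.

c = -0.45

H = 60/64 = 0.9375
FA = 17/64 = 0.2656
z(H) = z(0.9375) = 1.534
z(FA) = z(0.2656) = -0.626
c = −½·[z(H) + z(FA)] = −0.5 × (1.534 + (-0.626)) = -0.454
c < 0: the operator has a liberal response bias.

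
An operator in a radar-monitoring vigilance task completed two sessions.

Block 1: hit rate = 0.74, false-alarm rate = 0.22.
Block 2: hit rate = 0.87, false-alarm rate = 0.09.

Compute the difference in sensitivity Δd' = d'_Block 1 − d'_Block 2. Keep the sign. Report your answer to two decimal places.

Block 1: z(0.74) = 0.643, z(0.22) = -0.772, d' = 1.415
Block 2: z(0.87) = 1.126, z(0.09) = -1.341, d' = 2.467
Δd' = d'_Block 1 − d'_Block 2 = 1.415 − 2.467 = -1.052
Block 2 has the higher sensitivity.

Δd' = -1.05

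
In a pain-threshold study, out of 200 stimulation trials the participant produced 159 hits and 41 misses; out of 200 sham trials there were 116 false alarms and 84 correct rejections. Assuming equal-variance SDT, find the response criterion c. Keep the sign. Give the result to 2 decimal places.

H = 159/200 = 0.7950
FA = 116/200 = 0.5800
z(H) = 0.8239
z(FA) = 0.2019
c = −½·[z(H) + z(FA)] = −0.5 × (0.8239 + 0.2019) = -0.5129
c < 0: the participant has a liberal response bias.

c = -0.51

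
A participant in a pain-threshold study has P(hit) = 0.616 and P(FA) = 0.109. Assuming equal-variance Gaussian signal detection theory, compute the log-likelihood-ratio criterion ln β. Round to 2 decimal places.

ln β = 0.72

z(H) = z(0.616) = 0.295
z(FA) = z(0.109) = -1.232
ln β = −½·[z(H)² − z(FA)²] = −0.5 × (0.087 − 1.518) = 0.7155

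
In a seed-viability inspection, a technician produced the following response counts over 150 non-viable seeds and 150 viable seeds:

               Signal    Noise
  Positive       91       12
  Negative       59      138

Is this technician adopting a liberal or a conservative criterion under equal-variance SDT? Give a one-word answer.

z(H) = 0.271, z(FA) = -1.405
c = −½·(z(H) + z(FA)) = 0.567
c > 0 → conservative criterion (biased toward responding “no”).

conservative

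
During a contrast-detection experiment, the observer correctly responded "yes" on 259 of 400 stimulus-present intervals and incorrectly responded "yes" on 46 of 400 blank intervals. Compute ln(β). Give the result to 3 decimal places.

H = 259/400 = 0.6475
FA = 46/400 = 0.1150
Φ⁻¹(H) = Φ⁻¹(0.6475) = 0.3786
Φ⁻¹(FA) = Φ⁻¹(0.1150) = -1.2004
ln β = −½·[z(H)² − z(FA)²] = −0.5 × (0.1433 − 1.4410) = 0.64885

ln β = 0.649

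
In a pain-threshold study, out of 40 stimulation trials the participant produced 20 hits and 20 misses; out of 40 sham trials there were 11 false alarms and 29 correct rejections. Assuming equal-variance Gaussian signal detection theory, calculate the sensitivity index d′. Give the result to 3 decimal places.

d′ = 0.598

H = 20/40 = 0.5000
FA = 11/40 = 0.2750
z(0.5000) = 0.0000, z(0.2750) = -0.5978
d' = z(H) − z(FA) = 0.0000 − (-0.5978) = 0.5978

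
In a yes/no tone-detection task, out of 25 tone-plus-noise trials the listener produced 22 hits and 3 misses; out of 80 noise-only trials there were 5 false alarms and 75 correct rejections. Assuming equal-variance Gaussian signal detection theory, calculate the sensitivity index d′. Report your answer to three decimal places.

d′ = 2.709

H = 22/25 = 0.8800
FA = 5/80 = 0.0625
z(H) = 1.1750
z(FA) = -1.5341
d' = z(H) − z(FA) = 1.1750 − (-1.5341) = 2.7091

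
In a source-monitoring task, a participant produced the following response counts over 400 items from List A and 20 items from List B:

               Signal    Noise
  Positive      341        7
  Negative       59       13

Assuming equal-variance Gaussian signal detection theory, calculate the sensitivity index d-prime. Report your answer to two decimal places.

d-prime = 1.43

H = 341/400 = 0.8525
FA = 7/20 = 0.3500
z(H) = 1.0472
z(FA) = -0.3853
d' = z(H) − z(FA) = 1.0472 − (-0.3853) = 1.4325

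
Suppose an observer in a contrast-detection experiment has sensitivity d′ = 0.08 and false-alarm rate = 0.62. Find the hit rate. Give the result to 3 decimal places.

z(false-alarm rate) = z(0.62) = 0.3055
z(H) = z(FA) + d' = 0.3055 + 0.08 = 0.3855
hit rate = Φ(0.3855) = 0.6501

hit rate = 0.650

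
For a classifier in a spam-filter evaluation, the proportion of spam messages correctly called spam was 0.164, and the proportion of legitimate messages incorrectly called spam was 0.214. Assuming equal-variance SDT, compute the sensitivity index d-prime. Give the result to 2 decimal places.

d-prime = -0.19

z(0.164) = -0.978, z(0.214) = -0.793
d' = z(H) − z(FA) = -0.978 − (-0.793) = -0.185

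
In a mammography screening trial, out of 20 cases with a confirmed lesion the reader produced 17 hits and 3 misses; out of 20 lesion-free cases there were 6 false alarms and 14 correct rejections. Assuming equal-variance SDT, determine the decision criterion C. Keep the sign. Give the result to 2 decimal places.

C = -0.26

H = 17/20 = 0.8500
FA = 6/20 = 0.3000
z(0.8500) = 1.036, z(0.3000) = -0.524
c = −½·[z(H) + z(FA)] = −0.5 × (1.036 + (-0.524)) = -0.256
c < 0: the reader has a liberal response bias.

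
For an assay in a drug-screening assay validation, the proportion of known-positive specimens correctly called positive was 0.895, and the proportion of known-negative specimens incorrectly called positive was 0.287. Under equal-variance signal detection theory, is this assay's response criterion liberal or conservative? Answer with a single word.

z(H) = 1.254, z(FA) = -0.562
c = −½·(z(H) + z(FA)) = -0.346
c < 0 → liberal criterion (biased toward responding “yes”).

liberal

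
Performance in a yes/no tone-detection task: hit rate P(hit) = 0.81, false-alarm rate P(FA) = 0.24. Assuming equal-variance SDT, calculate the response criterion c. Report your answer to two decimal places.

c = -0.09

z(H) = 0.8779
z(FA) = -0.7063
c = −½·[z(H) + z(FA)] = −0.5 × (0.8779 + (-0.7063)) = -0.0858
c < 0: the listener has a liberal response bias.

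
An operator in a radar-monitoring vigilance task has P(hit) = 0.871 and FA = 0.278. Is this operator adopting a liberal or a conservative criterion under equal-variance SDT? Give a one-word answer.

liberal

z(H) = 1.131, z(FA) = -0.589
c = −½·(z(H) + z(FA)) = -0.271
c < 0 → liberal criterion (biased toward responding “yes”).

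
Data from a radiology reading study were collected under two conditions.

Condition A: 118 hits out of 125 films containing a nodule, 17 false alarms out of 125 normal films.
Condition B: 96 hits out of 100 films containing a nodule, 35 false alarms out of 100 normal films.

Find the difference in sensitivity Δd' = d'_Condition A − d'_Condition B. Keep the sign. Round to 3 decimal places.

Condition A: z(0.9440) = 1.5893, z(0.1360) = -1.0985, d' = 2.6878
Condition B: z(0.9600) = 1.7507, z(0.3500) = -0.3853, d' = 2.1360
Δd' = d'_Condition A − d'_Condition B = 2.6878 − 2.1360 = 0.5518
Condition A has the higher sensitivity.

Δd' = 0.552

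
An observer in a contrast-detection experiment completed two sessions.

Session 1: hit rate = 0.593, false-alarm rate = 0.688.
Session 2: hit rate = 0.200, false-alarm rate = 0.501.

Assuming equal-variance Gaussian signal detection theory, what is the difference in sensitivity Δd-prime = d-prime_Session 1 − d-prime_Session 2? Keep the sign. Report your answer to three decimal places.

Δd-prime = 0.589

Session 1: z(0.593) = 0.2353, z(0.688) = 0.4902, d' = -0.2549
Session 2: z(0.200) = -0.8416, z(0.501) = 0.0025, d' = -0.8441
Δd' = d'_Session 1 − d'_Session 2 = -0.2549 − (-0.8441) = 0.5892
Session 1 has the higher sensitivity.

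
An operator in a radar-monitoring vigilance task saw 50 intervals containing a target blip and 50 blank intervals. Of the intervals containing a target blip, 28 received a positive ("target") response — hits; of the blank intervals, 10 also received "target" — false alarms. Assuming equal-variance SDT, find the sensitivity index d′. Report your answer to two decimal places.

d′ = 0.99

H = 28/50 = 0.5600
FA = 10/50 = 0.2000
z(H) = 0.1510
z(FA) = -0.8416
d' = z(H) − z(FA) = 0.1510 − (-0.8416) = 0.9926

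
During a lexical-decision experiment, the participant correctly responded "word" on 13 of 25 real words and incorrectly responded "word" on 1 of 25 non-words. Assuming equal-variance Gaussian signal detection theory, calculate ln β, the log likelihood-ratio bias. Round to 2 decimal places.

ln β = 1.53

H = 13/25 = 0.5200
FA = 1/25 = 0.0400
z(H) = z(0.5200) = 0.050
z(FA) = z(0.0400) = -1.751
ln β = −½·[z(H)² − z(FA)²] = −0.5 × (0.003 − 3.066) = 1.5315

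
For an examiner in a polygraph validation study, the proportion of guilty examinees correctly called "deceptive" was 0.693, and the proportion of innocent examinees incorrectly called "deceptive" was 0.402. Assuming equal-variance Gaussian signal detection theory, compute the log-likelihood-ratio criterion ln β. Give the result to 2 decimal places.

ln β = -0.10

z(H) = 0.504
z(FA) = -0.248
ln β = −½·[z(H)² − z(FA)²] = −0.5 × (0.254 − 0.062) = -0.096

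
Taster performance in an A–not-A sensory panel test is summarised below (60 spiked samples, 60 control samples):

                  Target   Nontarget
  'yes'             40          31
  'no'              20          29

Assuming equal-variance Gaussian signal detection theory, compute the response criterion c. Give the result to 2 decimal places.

c = -0.24

H = 40/60 = 0.6667
FA = 31/60 = 0.5167
z(H) = 0.4308
z(FA) = 0.0419
c = −½·[z(H) + z(FA)] = −0.5 × (0.4308 + 0.0419) = -0.23635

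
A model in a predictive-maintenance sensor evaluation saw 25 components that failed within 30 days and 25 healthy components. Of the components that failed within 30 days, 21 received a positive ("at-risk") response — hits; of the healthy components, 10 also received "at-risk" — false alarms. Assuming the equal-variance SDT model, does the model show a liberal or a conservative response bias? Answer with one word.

z(H) = 0.994, z(FA) = -0.253
c = −½·(z(H) + z(FA)) = -0.3705
c < 0 → liberal criterion (biased toward responding “yes”).

liberal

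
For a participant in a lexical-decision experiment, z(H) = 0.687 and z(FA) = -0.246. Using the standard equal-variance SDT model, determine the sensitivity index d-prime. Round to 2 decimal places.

d-prime = 0.93

d' = z(H) − z(FA) = 0.687 − (-0.246) = 0.933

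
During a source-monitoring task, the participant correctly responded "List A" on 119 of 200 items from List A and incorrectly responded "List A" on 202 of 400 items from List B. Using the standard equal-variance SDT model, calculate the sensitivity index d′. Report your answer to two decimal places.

H = 119/200 = 0.5950
FA = 202/400 = 0.5050
z(0.5950) = 0.240, z(0.5050) = 0.013
d' = z(H) − z(FA) = 0.240 − 0.013 = 0.227

d′ = 0.23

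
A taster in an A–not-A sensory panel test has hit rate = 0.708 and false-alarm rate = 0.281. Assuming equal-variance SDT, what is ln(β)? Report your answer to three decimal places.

ln β = 0.018

z(H) = 0.5476
z(FA) = -0.5799
ln β = −½·[z(H)² − z(FA)²] = −0.5 × (0.2999 − 0.3363) = 0.0182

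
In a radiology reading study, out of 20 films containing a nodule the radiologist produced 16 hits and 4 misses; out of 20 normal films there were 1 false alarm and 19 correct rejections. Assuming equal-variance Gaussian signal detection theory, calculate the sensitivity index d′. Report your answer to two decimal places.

H = 16/20 = 0.8000
FA = 1/20 = 0.0500
z(H) = z(0.8000) = 0.842
z(FA) = z(0.0500) = -1.645
d' = z(H) − z(FA) = 0.842 − (-1.645) = 2.487

d′ = 2.49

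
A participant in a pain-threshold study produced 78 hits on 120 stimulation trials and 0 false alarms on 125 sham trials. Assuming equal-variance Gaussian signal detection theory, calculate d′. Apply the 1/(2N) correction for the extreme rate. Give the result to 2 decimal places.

The false-alarm rate is 0/125 = 0, so apply the 1/(2N) correction: FA → 1/(2·125) = 0.00400.
z(H) = z(0.65000) = 0.385
z(FA) = z(0.00400) = -2.652
d' = 0.385 − (-2.652) = 3.037

d′ = 3.04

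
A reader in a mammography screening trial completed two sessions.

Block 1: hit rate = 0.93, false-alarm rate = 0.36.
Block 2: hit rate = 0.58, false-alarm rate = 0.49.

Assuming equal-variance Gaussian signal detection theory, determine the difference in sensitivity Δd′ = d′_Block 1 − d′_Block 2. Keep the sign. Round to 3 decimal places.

Δd′ = 1.607

Block 1: z(0.93) = 1.4758, z(0.36) = -0.3585, d' = 1.8343
Block 2: z(0.58) = 0.2019, z(0.49) = -0.0251, d' = 0.2270
Δd' = d'_Block 1 − d'_Block 2 = 1.8343 − 0.2270 = 1.6073
Block 1 has the higher sensitivity.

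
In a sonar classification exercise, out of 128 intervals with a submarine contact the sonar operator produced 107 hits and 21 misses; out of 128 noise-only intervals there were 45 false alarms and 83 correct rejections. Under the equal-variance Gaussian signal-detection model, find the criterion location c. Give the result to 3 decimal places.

c = -0.298

H = 107/128 = 0.8359
FA = 45/128 = 0.3516
Φ⁻¹(H) = 0.9777
Φ⁻¹(FA) = -0.3810
c = −½·[z(H) + z(FA)] = −0.5 × (0.9777 + (-0.3810)) = -0.29835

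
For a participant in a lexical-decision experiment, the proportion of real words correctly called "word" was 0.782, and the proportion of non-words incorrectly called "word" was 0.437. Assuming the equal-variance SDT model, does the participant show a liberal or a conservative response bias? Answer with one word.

z(H) = 0.779, z(FA) = -0.159
c = −½·(z(H) + z(FA)) = -0.310
c < 0 → liberal criterion (biased toward responding “yes”).

liberal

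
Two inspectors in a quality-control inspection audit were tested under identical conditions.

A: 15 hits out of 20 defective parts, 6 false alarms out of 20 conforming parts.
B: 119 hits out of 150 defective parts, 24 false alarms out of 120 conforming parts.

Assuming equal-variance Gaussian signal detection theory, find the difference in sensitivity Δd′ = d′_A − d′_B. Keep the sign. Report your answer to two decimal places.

Δd′ = -0.46

A: z(0.7500) = 0.674, z(0.3000) = -0.524, d' = 1.198
B: z(0.7933) = 0.818, z(0.2000) = -0.842, d' = 1.660
Δd' = d'_A − d'_B = 1.198 − 1.660 = -0.462
B has the higher sensitivity.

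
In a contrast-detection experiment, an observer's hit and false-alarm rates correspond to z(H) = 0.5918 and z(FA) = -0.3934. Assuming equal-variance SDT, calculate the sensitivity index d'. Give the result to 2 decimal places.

d' = 0.99

d' = z(H) − z(FA) = 0.5918 − (-0.3934) = 0.9852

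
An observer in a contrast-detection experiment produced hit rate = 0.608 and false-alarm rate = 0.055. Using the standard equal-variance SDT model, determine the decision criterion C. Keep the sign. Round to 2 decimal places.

C = 0.66

z(H) = z(0.608) = 0.2741
z(FA) = z(0.055) = -1.5982
c = −½·[z(H) + z(FA)] = −0.5 × (0.2741 + (-1.5982)) = 0.66205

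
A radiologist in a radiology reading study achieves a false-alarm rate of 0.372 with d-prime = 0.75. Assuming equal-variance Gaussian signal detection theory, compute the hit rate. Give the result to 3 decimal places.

z(false-alarm rate) = z(0.372) = -0.3266
z(H) = z(FA) + d' = -0.3266 + 0.75 = 0.4234
hit rate = Φ(0.4234) = 0.6640

hit rate = 0.664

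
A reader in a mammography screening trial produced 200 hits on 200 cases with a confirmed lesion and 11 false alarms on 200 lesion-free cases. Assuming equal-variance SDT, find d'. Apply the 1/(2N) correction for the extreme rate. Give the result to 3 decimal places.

The hit rate is 200/200 = 1, so apply the 1/(2N) correction: H → 1 − 1/(2·200) = 0.99750.
z(H) = z(0.99750) = 2.8070
z(FA) = z(0.05500) = -1.5982
d' = 2.8070 − (-1.5982) = 4.4052

d' = 4.405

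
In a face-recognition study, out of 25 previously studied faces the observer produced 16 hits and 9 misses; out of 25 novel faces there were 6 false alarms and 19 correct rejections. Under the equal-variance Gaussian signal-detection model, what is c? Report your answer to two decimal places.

c = 0.17

H = 16/25 = 0.6400
FA = 6/25 = 0.2400
z(H) = z(0.6400) = 0.358
z(FA) = z(0.2400) = -0.706
c = −½·[z(H) + z(FA)] = −0.5 × (0.358 + (-0.706)) = 0.174
c > 0: the observer has a conservative response bias.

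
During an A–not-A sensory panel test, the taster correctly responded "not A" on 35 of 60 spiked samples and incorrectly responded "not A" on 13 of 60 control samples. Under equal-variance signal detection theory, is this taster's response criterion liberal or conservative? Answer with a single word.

conservative

z(H) = 0.210, z(FA) = -0.784
c = −½·(z(H) + z(FA)) = 0.287
c > 0 → conservative criterion (biased toward responding “no”).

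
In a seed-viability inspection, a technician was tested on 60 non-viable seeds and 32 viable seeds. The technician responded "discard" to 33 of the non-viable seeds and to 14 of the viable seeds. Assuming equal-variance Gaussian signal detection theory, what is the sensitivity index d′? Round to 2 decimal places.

H = 33/60 = 0.5500
FA = 14/32 = 0.4375
Φ⁻¹(H) = 0.1257
Φ⁻¹(FA) = -0.1573
d' = z(H) − z(FA) = 0.1257 − (-0.1573) = 0.2830

d′ = 0.28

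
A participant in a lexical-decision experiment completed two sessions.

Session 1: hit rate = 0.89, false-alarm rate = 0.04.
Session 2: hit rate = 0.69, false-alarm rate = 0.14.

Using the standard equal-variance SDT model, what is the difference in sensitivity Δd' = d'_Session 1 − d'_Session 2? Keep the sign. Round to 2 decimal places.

Δd' = 1.40

Session 1: z(0.89) = 1.227, z(0.04) = -1.751, d' = 2.978
Session 2: z(0.69) = 0.496, z(0.14) = -1.080, d' = 1.576
Δd' = d'_Session 1 − d'_Session 2 = 2.978 − 1.576 = 1.402
Session 1 has the higher sensitivity.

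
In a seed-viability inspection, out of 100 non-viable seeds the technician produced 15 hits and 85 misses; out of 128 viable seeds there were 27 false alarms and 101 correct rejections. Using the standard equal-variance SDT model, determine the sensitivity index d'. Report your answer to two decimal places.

H = 15/100 = 0.1500
FA = 27/128 = 0.2109
z(H) = z(0.1500) = -1.0364
z(FA) = z(0.2109) = -0.8033
d' = z(H) − z(FA) = -1.0364 − (-0.8033) = -0.2331

d' = -0.23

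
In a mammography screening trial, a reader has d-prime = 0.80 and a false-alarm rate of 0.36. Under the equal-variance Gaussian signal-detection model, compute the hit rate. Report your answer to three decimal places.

hit rate = 0.671

z(false-alarm rate) = z(0.36) = -0.3585
z(H) = z(FA) + d' = -0.3585 + 0.80 = 0.4415
hit rate = Φ(0.4415) = 0.6706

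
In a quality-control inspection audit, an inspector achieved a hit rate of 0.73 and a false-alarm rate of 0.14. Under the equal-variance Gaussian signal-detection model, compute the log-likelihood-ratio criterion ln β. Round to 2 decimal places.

ln β = 0.40

z(H) = z(0.73) = 0.613
z(FA) = z(0.14) = -1.080
ln β = −½·[z(H)² − z(FA)²] = −0.5 × (0.376 − 1.166) = 0.395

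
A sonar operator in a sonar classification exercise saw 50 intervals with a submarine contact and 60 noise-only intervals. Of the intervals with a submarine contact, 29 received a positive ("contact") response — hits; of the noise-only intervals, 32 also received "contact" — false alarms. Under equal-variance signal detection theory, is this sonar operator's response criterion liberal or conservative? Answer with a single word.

z(H) = 0.202, z(FA) = 0.084
c = −½·(z(H) + z(FA)) = -0.143
c < 0 → liberal criterion (biased toward responding “yes”).

liberal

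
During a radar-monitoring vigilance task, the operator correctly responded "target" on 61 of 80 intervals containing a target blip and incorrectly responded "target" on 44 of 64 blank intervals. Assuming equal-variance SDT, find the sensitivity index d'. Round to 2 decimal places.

d' = 0.23

H = 61/80 = 0.7625
FA = 44/64 = 0.6875
z(H) = 0.7144
z(FA) = 0.4888
d' = z(H) − z(FA) = 0.7144 − 0.4888 = 0.2256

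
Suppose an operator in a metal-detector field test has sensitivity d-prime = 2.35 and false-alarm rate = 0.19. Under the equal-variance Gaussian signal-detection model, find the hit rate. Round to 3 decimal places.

hit rate = 0.930

z(false-alarm rate) = z(0.19) = -0.8779
z(H) = z(FA) + d' = -0.8779 + 2.35 = 1.4721
hit rate = Φ(1.4721) = 0.9295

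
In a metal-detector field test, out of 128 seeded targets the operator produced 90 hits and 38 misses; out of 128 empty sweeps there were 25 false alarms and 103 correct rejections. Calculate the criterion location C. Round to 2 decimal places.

H = 90/128 = 0.7031
FA = 25/128 = 0.1953
z(0.7031) = 0.5333, z(0.1953) = -0.8585
c = −½·[z(H) + z(FA)] = −0.5 × (0.5333 + (-0.8585)) = 0.1626
c > 0: the operator has a conservative response bias.

C = 0.16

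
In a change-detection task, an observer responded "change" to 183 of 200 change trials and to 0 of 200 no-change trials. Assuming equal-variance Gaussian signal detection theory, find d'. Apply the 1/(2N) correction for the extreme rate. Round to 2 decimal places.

The false-alarm rate is 0/200 = 0, so apply the 1/(2N) correction: FA → 1/(2·200) = 0.00250.
z(H) = z(0.91500) = 1.372
z(FA) = z(0.00250) = -2.807
d' = 1.372 − (-2.807) = 4.179

d' = 4.18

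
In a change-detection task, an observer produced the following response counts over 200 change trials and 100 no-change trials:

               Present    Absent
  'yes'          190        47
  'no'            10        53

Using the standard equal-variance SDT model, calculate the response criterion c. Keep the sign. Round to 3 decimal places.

H = 190/200 = 0.9500
FA = 47/100 = 0.4700
z(H) = 1.6449
z(FA) = -0.0753
c = −½·[z(H) + z(FA)] = −0.5 × (1.6449 + (-0.0753)) = -0.7848
c < 0: the observer has a liberal response bias.

c = -0.785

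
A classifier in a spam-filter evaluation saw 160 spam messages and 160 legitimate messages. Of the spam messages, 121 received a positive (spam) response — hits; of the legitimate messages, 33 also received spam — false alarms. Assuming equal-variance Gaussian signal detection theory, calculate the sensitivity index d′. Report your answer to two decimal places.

H = 121/160 = 0.7562
FA = 33/160 = 0.2062
Φ⁻¹(H) = Φ⁻¹(0.7562) = 0.6941
Φ⁻¹(FA) = Φ⁻¹(0.2062) = -0.8197
d' = z(H) − z(FA) = 0.6941 − (-0.8197) = 1.5138

d′ = 1.51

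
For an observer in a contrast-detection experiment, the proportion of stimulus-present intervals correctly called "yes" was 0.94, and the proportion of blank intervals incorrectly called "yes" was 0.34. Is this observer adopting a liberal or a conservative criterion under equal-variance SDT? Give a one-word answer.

liberal

z(H) = 1.555, z(FA) = -0.412
c = −½·(z(H) + z(FA)) = -0.5715
c < 0 → liberal criterion (biased toward responding “yes”).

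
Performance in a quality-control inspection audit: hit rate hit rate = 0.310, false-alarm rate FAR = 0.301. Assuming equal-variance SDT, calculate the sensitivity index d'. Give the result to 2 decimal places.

d' = 0.03

z(0.310) = -0.4959, z(0.301) = -0.5215
d' = z(H) − z(FA) = -0.4959 − (-0.5215) = 0.0256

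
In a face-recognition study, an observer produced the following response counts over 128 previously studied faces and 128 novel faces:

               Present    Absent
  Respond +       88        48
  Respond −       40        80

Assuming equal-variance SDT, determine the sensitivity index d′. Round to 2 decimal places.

d′ = 0.81

H = 88/128 = 0.6875
FA = 48/128 = 0.3750
z(H) = z(0.6875) = 0.489
z(FA) = z(0.3750) = -0.319
d' = z(H) − z(FA) = 0.489 − (-0.319) = 0.808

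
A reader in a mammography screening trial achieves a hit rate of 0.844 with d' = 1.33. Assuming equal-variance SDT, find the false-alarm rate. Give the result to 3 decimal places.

false-alarm rate = 0.375

z(hit rate) = z(0.844) = 1.0110
z(FA) = z(H) − d' = 1.0110 − 1.33 = -0.3190
false-alarm rate = Φ(-0.3190) = 0.3749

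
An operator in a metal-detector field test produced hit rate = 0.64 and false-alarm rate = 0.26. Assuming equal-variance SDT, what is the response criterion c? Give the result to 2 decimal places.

c = 0.14

z(0.64) = 0.3585, z(0.26) = -0.6433
c = −½·[z(H) + z(FA)] = −0.5 × (0.3585 + (-0.6433)) = 0.1424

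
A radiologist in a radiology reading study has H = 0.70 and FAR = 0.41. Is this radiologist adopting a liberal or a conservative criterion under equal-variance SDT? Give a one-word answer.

liberal

z(H) = 0.524, z(FA) = -0.228
c = −½·(z(H) + z(FA)) = -0.148
c < 0 → liberal criterion (biased toward responding “yes”).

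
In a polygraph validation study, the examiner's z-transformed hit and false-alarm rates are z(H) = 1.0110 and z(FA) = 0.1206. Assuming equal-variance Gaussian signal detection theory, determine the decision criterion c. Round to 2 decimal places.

c = -0.57

c = −½·[z(H) + z(FA)] = −½·(1.0110 + 0.1206) = -0.5658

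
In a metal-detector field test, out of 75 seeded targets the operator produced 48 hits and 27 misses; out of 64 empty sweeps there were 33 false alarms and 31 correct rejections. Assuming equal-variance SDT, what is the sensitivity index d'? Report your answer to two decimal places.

H = 48/75 = 0.6400
FA = 33/64 = 0.5156
Φ⁻¹(H) = Φ⁻¹(0.6400) = 0.3585
Φ⁻¹(FA) = Φ⁻¹(0.5156) = 0.0391
d' = z(H) − z(FA) = 0.3585 − 0.0391 = 0.3194

d' = 0.32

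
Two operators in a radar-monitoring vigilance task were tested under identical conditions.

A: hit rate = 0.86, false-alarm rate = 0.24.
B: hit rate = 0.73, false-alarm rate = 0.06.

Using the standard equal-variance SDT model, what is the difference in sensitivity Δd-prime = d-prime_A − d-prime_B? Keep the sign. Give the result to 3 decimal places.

Δd-prime = -0.381

A: z(0.86) = 1.0803, z(0.24) = -0.7063, d' = 1.7866
B: z(0.73) = 0.6128, z(0.06) = -1.5548, d' = 2.1676
Δd' = d'_A − d'_B = 1.7866 − 2.1676 = -0.3810
B has the higher sensitivity.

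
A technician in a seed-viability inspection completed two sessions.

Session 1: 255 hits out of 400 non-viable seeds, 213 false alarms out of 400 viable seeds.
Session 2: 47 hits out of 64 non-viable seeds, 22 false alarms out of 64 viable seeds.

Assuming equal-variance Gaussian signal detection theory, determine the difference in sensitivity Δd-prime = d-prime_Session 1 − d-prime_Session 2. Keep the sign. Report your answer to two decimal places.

Δd-prime = -0.76

Session 1: z(0.6375) = 0.352, z(0.5325) = 0.082, d' = 0.270
Session 2: z(0.7344) = 0.626, z(0.3438) = -0.402, d' = 1.028
Δd' = d'_Session 1 − d'_Session 2 = 0.270 − 1.028 = -0.758
Session 2 has the higher sensitivity.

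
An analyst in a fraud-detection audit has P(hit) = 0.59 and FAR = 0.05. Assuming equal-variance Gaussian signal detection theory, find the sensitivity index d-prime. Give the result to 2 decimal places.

d-prime = 1.87

z(H) = z(0.59) = 0.2275
z(FA) = z(0.05) = -1.6449
d' = z(H) − z(FA) = 0.2275 − (-1.6449) = 1.8724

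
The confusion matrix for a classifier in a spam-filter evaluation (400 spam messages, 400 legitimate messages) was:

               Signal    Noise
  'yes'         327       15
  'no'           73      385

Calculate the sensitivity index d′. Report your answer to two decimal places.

H = 327/400 = 0.8175
FA = 15/400 = 0.0375
Φ⁻¹(H) = 0.9059
Φ⁻¹(FA) = -1.7805
d' = z(H) − z(FA) = 0.9059 − (-1.7805) = 2.6864

d′ = 2.69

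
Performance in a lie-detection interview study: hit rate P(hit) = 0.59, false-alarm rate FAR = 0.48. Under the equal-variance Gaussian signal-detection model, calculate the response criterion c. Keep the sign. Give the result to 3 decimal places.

c = -0.089

z(H) = z(0.59) = 0.2275
z(FA) = z(0.48) = -0.0502
c = −½·[z(H) + z(FA)] = −0.5 × (0.2275 + (-0.0502)) = -0.08865
c < 0: the interviewer has a liberal response bias.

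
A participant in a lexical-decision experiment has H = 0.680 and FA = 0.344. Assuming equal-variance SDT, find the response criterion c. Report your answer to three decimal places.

z(0.680) = 0.4677, z(0.344) = -0.4016
c = −½·[z(H) + z(FA)] = −0.5 × (0.4677 + (-0.4016)) = -0.03305
c < 0: the participant has a liberal response bias.

c = -0.033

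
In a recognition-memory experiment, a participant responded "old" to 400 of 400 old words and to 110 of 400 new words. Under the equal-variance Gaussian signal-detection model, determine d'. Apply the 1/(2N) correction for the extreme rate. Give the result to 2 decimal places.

The hit rate is 400/400 = 1, so apply the 1/(2N) correction: H → 1 − 1/(2·400) = 0.99875.
z(H) = z(0.99875) = 3.023
z(FA) = z(0.27500) = -0.598
d' = 3.023 − (-0.598) = 3.621

d' = 3.62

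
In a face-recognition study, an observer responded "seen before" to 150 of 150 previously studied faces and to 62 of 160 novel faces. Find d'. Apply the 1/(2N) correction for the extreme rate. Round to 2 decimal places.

d' = 3.00

The hit rate is 150/150 = 1, so apply the 1/(2N) correction: H → 1 − 1/(2·150) = 0.99667.
z(H) = z(0.99667) = 2.713
z(FA) = z(0.38750) = -0.286
d' = 2.713 − (-0.286) = 2.999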